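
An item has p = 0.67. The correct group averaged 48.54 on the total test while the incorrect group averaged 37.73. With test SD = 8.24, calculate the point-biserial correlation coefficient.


q = 1 - p = 0.33
rpb = ((M1 - M0) / SD) * sqrt(p * q)
rpb = ((48.54 - 37.73) / 8.24) * sqrt(0.67 * 0.33)
rpb = 0.6169

0.6169


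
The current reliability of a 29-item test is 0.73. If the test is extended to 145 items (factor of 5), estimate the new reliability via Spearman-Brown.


r_new = (n * rxx) / (1 + (n-1) * rxx)
r_new = (5 * 0.73) / (1 + 4 * 0.73)
r_new = 3.65 / 3.92
r_new = 0.9311

0.9311


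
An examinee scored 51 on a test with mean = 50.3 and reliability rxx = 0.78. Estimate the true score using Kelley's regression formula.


T_est = rxx * X + (1 - rxx) * mean
T_est = 0.78 * 51 + 0.22 * 50.3
T_est = 39.78 + 11.066
T_est = 50.846

50.846


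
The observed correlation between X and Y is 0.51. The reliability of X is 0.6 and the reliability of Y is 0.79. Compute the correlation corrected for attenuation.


r_corrected = rxy / sqrt(rxx * ryy)
= 0.51 / sqrt(0.6 * 0.79)
= 0.51 / sqrt(0.474)
= 0.51 / 0.688477
r_corrected = 0.7408

0.7408


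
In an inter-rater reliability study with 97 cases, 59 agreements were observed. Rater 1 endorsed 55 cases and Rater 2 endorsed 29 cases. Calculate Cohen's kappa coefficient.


P_o = 59/97 = 0.608247
P_e = (55*29 + 42*68) / 9409 = 0.473058
kappa = (P_o - P_e) / (1 - P_e)
kappa = (0.608247 - 0.473058) / (1 - 0.473058)
kappa = 0.2566

0.2566


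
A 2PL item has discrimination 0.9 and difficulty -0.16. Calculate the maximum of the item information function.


For 2PL, max info at theta = b = -0.16
I_max = a^2 / 4 = 0.9^2 / 4
= 0.81 / 4
I_max = 0.2025

0.2025


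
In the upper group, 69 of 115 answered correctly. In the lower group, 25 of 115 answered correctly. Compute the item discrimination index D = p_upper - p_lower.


p_upper = 69/115 = 0.6
p_lower = 25/115 = 0.2174
D = 0.6 - 0.2174 = 0.3826

0.3826


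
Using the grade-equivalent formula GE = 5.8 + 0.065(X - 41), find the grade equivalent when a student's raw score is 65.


raw - median = 65 - 41 = 24
slope * diff = 0.065 * 24 = 1.56
GE = 5.8 + 1.56
GE = 7.36

7.36


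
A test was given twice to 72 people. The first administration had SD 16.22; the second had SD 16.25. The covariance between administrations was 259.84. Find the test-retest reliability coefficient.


r = cov(X,Y) / (SD_X * SD_Y)
r = 259.84 / (16.22 * 16.25)
r = 259.84 / 263.575
r = 0.9858

0.9858


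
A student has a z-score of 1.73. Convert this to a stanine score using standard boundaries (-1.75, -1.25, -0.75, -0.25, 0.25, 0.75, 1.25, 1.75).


Stanine boundaries: [-1.75, -1.25, -0.75, -0.25, 0.25, 0.75, 1.25, 1.75]
z = 1.73
Check each boundary:
  z >= -1.75 -> could be stanine 2
  z >= -1.25 -> could be stanine 3
  z >= -0.75 -> could be stanine 4
  z >= -0.25 -> could be stanine 5
  z >= 0.25 -> could be stanine 6
  z >= 0.75 -> could be stanine 7
  z >= 1.25 -> could be stanine 8
  z < 1.75
Highest qualifying boundary gives stanine = 8

8


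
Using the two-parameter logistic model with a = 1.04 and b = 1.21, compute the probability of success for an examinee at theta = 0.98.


a*(theta - b) = 1.04 * (0.98 - 1.21) = -0.2392
exp(--0.2392) = 1.2702
P = 1 / (1 + 1.2702)
P = 0.4405

0.4405


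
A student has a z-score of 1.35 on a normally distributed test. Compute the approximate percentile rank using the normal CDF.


CDF(z) = 0.5 * (1 + erf(z/sqrt(2)))
erf(0.9546) = 0.823
CDF = 0.9115
Percentile rank = 0.9115 * 100 = 91.15

91.15


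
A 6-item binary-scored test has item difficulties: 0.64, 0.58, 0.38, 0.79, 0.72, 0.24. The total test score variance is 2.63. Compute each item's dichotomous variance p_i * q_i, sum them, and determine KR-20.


For each item, compute p_i * q_i:
  Item 1: 0.64 * 0.36 = 0.2304
  Item 2: 0.58 * 0.42 = 0.2436
  Item 3: 0.38 * 0.62 = 0.2356
  Item 4: 0.79 * 0.21 = 0.1659
  Item 5: 0.72 * 0.28 = 0.2016
  Item 6: 0.24 * 0.76 = 0.1824
Sum(p_i * q_i) = 0.2304 + 0.2436 + 0.2356 + 0.1659 + 0.2016 + 0.1824 = 1.2595
KR-20 = (k/(k-1)) * (1 - Sum(p_i*q_i) / Var_total)
= (6/5) * (1 - 1.2595/2.63)
= 1.2 * 0.5211
KR-20 = 0.6253

0.6253


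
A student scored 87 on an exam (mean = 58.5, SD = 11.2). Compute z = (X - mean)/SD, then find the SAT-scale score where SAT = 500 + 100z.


z = (X - mean) / SD = (87 - 58.5) / 11.2
z = 28.5 / 11.2
z = 2.5446
SAT-scale = SAT = 500 + 100z
Carry z at full precision (z = 28.5 / 11.2) into the conversion:
SAT-scale = 500 + 100 * (28.5 / 11.2) = 500 + 2850 / 11.2
SAT-scale = 500 + 254.4643
SAT-scale = 754.4643

754.4643


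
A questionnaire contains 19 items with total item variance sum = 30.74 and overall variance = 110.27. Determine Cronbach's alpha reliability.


alpha = (k/(k-1)) * (1 - sum(si^2)/s_total^2)
= (19/18) * (1 - 30.74/110.27)
alpha = 0.7613

0.7613


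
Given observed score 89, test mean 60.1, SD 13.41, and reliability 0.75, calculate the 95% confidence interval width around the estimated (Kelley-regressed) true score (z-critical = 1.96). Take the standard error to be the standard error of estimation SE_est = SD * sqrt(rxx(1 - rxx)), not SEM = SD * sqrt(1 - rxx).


True score estimate = 0.75*89 + 0.25*60.1 = 81.775
SE_est = SD * sqrt(rxx * (1 - rxx)) = 13.41 * sqrt(0.75 * 0.25) = 13.41 * sqrt(0.1875) = 5.8067
CI = T_est +/- z * SE_est, so width = 2 * z * SE_est = 2 * 1.96 * 5.8067
Width = 22.7623

22.7623


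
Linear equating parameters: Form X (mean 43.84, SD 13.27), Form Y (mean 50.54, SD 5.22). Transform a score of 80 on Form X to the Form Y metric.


slope = SD_Y / SD_X = 5.22 / 13.27 ~ 0.3934
intercept = mean_Y - slope * mean_X = 50.54 - (5.22 / 13.27) * 43.84 ~ 33.2947
Y = slope * X + intercept. To avoid rounding drift from the rounded slope/intercept, evaluate the equivalent form Y = mean_Y + SD_Y * (X - mean_X) / SD_X at full precision:
Y = 50.54 + 5.22 * (80 - 43.84) / 13.27
Y = 50.54 + 5.22 * 36.16 / 13.27
Y = 50.54 + 188.7552 / 13.27
Y = 50.54 + 14.2242
Y = 64.7642

64.7642


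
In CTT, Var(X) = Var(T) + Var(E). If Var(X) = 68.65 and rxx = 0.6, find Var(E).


var_true = rxx * var_obs = 0.6 * 68.65 = 41.19
var_error = var_obs - var_true
var_error = 68.65 - 41.19
var_error = 27.46

27.46


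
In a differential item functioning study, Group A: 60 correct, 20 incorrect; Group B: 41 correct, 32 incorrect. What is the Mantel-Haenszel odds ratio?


Odds_A = 60/20 = 3.0
Odds_B = 41/32 = 1.2812
OR = Odds_A / Odds_B = 3.0 / 1.2812
Exactly, OR = (60 * 32) / (20 * 41) = 1920 / 820
OR = 2.3415

2.3415


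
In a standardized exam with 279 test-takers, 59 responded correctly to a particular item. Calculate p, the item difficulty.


Item difficulty p = number correct / total examinees
p = 59 / 279
p = 0.2115

0.2115


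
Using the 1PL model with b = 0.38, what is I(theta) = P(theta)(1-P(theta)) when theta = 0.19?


P = 1/(1+exp(-(0.19-0.38))) = 0.4526
I = P*(1-P) = 0.4526 * 0.5474
I = 0.2478

0.2478


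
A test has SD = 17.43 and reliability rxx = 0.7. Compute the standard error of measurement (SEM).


SEM = SD * sqrt(1 - rxx)
SEM = 17.43 * sqrt(1 - 0.7)
SEM = 17.43 * sqrt(0.3) = 17.43 * 0.547723
SEM = 9.5468

9.5468


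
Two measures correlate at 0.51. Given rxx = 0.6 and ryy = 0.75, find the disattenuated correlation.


r_corrected = rxy / sqrt(rxx * ryy)
= 0.51 / sqrt(0.6 * 0.75)
= 0.51 / sqrt(0.45)
= 0.51 / 0.67082
r_corrected = 0.7603

0.7603


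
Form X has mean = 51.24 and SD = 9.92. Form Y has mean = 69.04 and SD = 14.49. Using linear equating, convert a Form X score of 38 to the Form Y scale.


slope = SD_Y / SD_X = 14.49 / 9.92 ~ 1.4607
intercept = mean_Y - slope * mean_X = 69.04 - (14.49 / 9.92) * 51.24 ~ -5.8055
Y = slope * X + intercept. To avoid rounding drift from the rounded slope/intercept, evaluate the equivalent form Y = mean_Y + SD_Y * (X - mean_X) / SD_X at full precision:
Y = 69.04 + 14.49 * (38 - 51.24) / 9.92
Y = 69.04 - 14.49 * 13.24 / 9.92
Y = 69.04 - 191.8476 / 9.92
Y = 69.04 - 19.3395
Y = 49.7005

49.7005


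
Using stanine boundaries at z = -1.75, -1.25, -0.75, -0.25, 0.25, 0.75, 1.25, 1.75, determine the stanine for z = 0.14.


Stanine boundaries: [-1.75, -1.25, -0.75, -0.25, 0.25, 0.75, 1.25, 1.75]
z = 0.14
Check each boundary:
  z >= -1.75 -> could be stanine 2
  z >= -1.25 -> could be stanine 3
  z >= -0.75 -> could be stanine 4
  z >= -0.25 -> could be stanine 5
  z < 0.25
  z < 0.75
  z < 1.25
  z < 1.75
Highest qualifying boundary gives stanine = 5

5


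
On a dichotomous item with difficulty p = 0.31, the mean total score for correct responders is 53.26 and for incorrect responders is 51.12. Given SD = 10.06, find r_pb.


q = 1 - p = 0.69
rpb = ((M1 - M0) / SD) * sqrt(p * q)
rpb = ((53.26 - 51.12) / 10.06) * sqrt(0.31 * 0.69)
rpb = 0.0984

0.0984


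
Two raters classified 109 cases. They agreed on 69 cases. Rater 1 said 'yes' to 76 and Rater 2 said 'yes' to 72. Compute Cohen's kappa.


P_o = 69/109 = 0.633028
P_e = (76*72 + 33*37) / 11881 = 0.563336
kappa = (P_o - P_e) / (1 - P_e)
kappa = (0.633028 - 0.563336) / (1 - 0.563336)
kappa = 0.1596

0.1596


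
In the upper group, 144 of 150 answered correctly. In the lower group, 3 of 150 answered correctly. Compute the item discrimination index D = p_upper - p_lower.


p_upper = 144/150 = 0.96
p_lower = 3/150 = 0.02
D = 0.96 - 0.02 = 0.94

0.94


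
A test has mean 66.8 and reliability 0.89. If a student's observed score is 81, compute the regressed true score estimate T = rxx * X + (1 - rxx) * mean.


T_est = rxx * X + (1 - rxx) * mean
T_est = 0.89 * 81 + 0.11 * 66.8
T_est = 72.09 + 7.348
T_est = 79.438

79.438


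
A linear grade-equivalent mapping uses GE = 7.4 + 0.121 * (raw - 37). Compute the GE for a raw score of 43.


raw - median = 43 - 37 = 6
slope * diff = 0.121 * 6 = 0.726
GE = 7.4 + 0.726
GE = 8.126

8.126


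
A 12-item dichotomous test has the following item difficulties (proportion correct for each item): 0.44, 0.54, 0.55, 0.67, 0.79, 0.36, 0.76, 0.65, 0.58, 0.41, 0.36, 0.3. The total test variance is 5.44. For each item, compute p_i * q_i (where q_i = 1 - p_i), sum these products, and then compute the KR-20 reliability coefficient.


For each item, compute p_i * q_i:
  Item 1: 0.44 * 0.56 = 0.2464
  Item 2: 0.54 * 0.46 = 0.2484
  Item 3: 0.55 * 0.45 = 0.2475
  Item 4: 0.67 * 0.33 = 0.2211
  Item 5: 0.79 * 0.21 = 0.1659
  Item 6: 0.36 * 0.64 = 0.2304
  Item 7: 0.76 * 0.24 = 0.1824
  Item 8: 0.65 * 0.35 = 0.2275
  Item 9: 0.58 * 0.42 = 0.2436
  Item 10: 0.41 * 0.59 = 0.2419
  Item 11: 0.36 * 0.64 = 0.2304
  Item 12: 0.3 * 0.7 = 0.21
Sum(p_i * q_i) = 0.2464 + 0.2484 + 0.2475 + 0.2211 + 0.1659 + 0.2304 + 0.1824 + 0.2275 + 0.2436 + 0.2419 + 0.2304 + 0.21 = 2.6955
KR-20 = (k/(k-1)) * (1 - Sum(p_i*q_i) / Var_total)
= (12/11) * (1 - 2.6955/5.44)
= 1.0909 * 0.5045
KR-20 = 0.5504

0.5504


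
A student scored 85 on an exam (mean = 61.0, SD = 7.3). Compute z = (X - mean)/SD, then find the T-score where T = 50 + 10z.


z = (X - mean) / SD = (85 - 61.0) / 7.3
z = 24.0 / 7.3
z = 3.2877
T-score = T = 50 + 10z
Carry z at full precision (z = 24.0 / 7.3) into the conversion:
T-score = 50 + 10 * (24.0 / 7.3) = 50 + 240 / 7.3
T-score = 50 + 32.8767
T-score = 82.8767

82.8767


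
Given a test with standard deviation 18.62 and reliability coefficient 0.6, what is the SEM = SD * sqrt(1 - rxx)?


SEM = SD * sqrt(1 - rxx)
SEM = 18.62 * sqrt(1 - 0.6)
SEM = 18.62 * sqrt(0.4) = 18.62 * 0.632456
SEM = 11.7763

11.7763


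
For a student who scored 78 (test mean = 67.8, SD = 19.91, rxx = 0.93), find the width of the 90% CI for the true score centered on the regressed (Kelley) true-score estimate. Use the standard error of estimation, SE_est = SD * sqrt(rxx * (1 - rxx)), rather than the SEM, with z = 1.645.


True score estimate = 0.93*78 + 0.07*67.8 = 77.286
SE_est = SD * sqrt(rxx * (1 - rxx)) = 19.91 * sqrt(0.93 * 0.07) = 19.91 * sqrt(0.0651) = 5.079977
CI = T_est +/- z * SE_est, so width = 2 * z * SE_est = 2 * 1.645 * 5.079977
Width = 16.7131

16.7131


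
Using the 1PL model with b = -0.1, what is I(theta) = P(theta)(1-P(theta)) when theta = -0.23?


P = 1/(1+exp(-(-0.23--0.1))) = 0.4675
I = P*(1-P) = 0.4675 * 0.5325
I = 0.2489

0.2489


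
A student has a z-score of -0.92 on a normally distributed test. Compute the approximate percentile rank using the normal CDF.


CDF(z) = 0.5 * (1 + erf(z/sqrt(2)))
erf(-0.6505) = -0.6424
CDF = 0.1788
Percentile rank = 0.1788 * 100 = 17.88

17.88


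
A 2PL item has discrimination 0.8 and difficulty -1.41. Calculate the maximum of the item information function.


For 2PL, max info at theta = b = -1.41
I_max = a^2 / 4 = 0.8^2 / 4
= 0.64 / 4
I_max = 0.16

0.16


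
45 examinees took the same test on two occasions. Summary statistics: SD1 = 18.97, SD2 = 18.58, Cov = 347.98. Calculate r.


r = cov(X,Y) / (SD_X * SD_Y)
r = 347.98 / (18.97 * 18.58)
r = 347.98 / 352.4626
r = 0.9873

0.9873


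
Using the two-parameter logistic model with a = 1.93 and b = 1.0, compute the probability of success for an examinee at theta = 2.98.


a*(theta - b) = 1.93 * (2.98 - 1.0) = 3.8214
exp(-3.8214) = 0.0219
P = 1 / (1 + 0.0219)
P = 0.9786

0.9786


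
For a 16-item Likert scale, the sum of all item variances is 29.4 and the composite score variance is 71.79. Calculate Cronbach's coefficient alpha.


alpha = (k/(k-1)) * (1 - sum(si^2)/s_total^2)
= (16/15) * (1 - 29.4/71.79)
alpha = 0.6298

0.6298


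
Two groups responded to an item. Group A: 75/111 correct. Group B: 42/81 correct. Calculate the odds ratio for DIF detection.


Odds_A = 75/36 = 2.0833
Odds_B = 42/39 = 1.0769
OR = Odds_A / Odds_B = 2.0833 / 1.0769
Exactly, OR = (75 * 39) / (36 * 42) = 2925 / 1512
OR = 1.9345

1.9345


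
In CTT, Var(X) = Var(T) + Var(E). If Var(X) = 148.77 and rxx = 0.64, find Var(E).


var_true = rxx * var_obs = 0.64 * 148.77 = 95.2128
var_error = var_obs - var_true
var_error = 148.77 - 95.2128
var_error = 53.5572

53.5572


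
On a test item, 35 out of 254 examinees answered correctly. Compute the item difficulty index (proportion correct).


Item difficulty p = number correct / total examinees
p = 35 / 254
p = 0.1378

0.1378


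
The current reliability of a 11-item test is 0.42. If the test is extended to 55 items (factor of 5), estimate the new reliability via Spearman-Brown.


r_new = (n * rxx) / (1 + (n-1) * rxx)
r_new = (5 * 0.42) / (1 + 4 * 0.42)
r_new = 2.1 / 2.68
r_new = 0.7836

0.7836


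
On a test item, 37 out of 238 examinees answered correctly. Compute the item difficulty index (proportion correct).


Item difficulty p = number correct / total examinees
p = 37 / 238
p = 0.1555

0.1555


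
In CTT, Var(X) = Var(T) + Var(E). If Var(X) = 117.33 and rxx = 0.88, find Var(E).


var_true = rxx * var_obs = 0.88 * 117.33 = 103.2504
var_error = var_obs - var_true
var_error = 117.33 - 103.2504
var_error = 14.0796

14.0796


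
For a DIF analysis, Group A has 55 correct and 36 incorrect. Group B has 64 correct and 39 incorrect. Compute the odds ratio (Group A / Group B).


Odds_A = 55/36 = 1.5278
Odds_B = 64/39 = 1.641
OR = Odds_A / Odds_B = 1.5278 / 1.641
Exactly, OR = (55 * 39) / (36 * 64) = 2145 / 2304
OR = 0.931

0.931


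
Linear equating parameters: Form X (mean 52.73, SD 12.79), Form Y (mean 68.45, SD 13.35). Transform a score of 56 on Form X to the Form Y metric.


slope = SD_Y / SD_X = 13.35 / 12.79 ~ 1.0438
intercept = mean_Y - slope * mean_X = 68.45 - (13.35 / 12.79) * 52.73 ~ 13.4113
Y = slope * X + intercept. To avoid rounding drift from the rounded slope/intercept, evaluate the equivalent form Y = mean_Y + SD_Y * (X - mean_X) / SD_X at full precision:
Y = 68.45 + 13.35 * (56 - 52.73) / 12.79
Y = 68.45 + 13.35 * 3.27 / 12.79
Y = 68.45 + 43.6545 / 12.79
Y = 68.45 + 3.4132
Y = 71.8632

71.8632


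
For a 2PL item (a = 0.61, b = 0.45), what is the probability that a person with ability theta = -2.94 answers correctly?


a*(theta - b) = 0.61 * (-2.94 - 0.45) = -2.0679
exp(--2.0679) = 7.9082
P = 1 / (1 + 7.9082)
P = 0.1123

0.1123


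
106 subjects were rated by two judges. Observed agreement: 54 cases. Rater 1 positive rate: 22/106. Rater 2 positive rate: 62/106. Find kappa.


P_o = 54/106 = 0.509434
P_e = (22*62 + 84*44) / 11236 = 0.450338
kappa = (P_o - P_e) / (1 - P_e)
kappa = (0.509434 - 0.450338) / (1 - 0.450338)
kappa = 0.1075

0.1075


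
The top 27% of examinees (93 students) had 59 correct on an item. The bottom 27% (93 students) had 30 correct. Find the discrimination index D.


p_upper = 59/93 = 0.6344
p_lower = 30/93 = 0.3226
D = 0.6344 - 0.3226 = 0.3118

0.3118


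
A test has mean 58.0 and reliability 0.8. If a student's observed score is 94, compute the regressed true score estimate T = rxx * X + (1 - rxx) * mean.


T_est = rxx * X + (1 - rxx) * mean
T_est = 0.8 * 94 + 0.2 * 58.0
T_est = 75.2 + 11.6
T_est = 86.8

86.8


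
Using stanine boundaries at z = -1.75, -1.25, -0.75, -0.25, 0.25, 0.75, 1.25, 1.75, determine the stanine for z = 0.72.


Stanine boundaries: [-1.75, -1.25, -0.75, -0.25, 0.25, 0.75, 1.25, 1.75]
z = 0.72
Check each boundary:
  z >= -1.75 -> could be stanine 2
  z >= -1.25 -> could be stanine 3
  z >= -0.75 -> could be stanine 4
  z >= -0.25 -> could be stanine 5
  z >= 0.25 -> could be stanine 6
  z < 0.75
  z < 1.25
  z < 1.75
Highest qualifying boundary gives stanine = 6

6


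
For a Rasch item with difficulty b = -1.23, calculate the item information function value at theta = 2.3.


P = 1/(1+exp(-(2.3--1.23))) = 0.9715
I = P*(1-P) = 0.9715 * 0.0285
I = 0.0277

0.0277


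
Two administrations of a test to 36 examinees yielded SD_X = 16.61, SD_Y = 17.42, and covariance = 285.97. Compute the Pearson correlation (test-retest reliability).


r = cov(X,Y) / (SD_X * SD_Y)
r = 285.97 / (16.61 * 17.42)
r = 285.97 / 289.3462
r = 0.9883

0.9883


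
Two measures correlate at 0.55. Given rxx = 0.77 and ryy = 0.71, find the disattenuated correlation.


r_corrected = rxy / sqrt(rxx * ryy)
= 0.55 / sqrt(0.77 * 0.71)
= 0.55 / sqrt(0.5467)
= 0.55 / 0.739392
r_corrected = 0.7439

0.7439


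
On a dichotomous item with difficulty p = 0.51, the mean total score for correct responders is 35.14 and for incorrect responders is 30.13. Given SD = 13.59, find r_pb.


q = 1 - p = 0.49
rpb = ((M1 - M0) / SD) * sqrt(p * q)
rpb = ((35.14 - 30.13) / 13.59) * sqrt(0.51 * 0.49)
rpb = 0.1843

0.1843


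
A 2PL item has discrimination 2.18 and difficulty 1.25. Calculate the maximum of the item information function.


For 2PL, max info at theta = b = 1.25
I_max = a^2 / 4 = 2.18^2 / 4
= 4.7524 / 4
I_max = 1.1881

1.1881


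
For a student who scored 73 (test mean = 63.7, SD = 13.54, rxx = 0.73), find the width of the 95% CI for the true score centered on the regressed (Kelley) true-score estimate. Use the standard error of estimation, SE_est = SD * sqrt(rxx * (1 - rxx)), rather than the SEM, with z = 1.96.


True score estimate = 0.73*73 + 0.27*63.7 = 70.489
SE_est = SD * sqrt(rxx * (1 - rxx)) = 13.54 * sqrt(0.73 * 0.27) = 13.54 * sqrt(0.1971) = 6.011211
CI = T_est +/- z * SE_est, so width = 2 * z * SE_est = 2 * 1.96 * 6.011211
Width = 23.5639

23.5639


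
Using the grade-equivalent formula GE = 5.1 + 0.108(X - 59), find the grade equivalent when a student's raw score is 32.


raw - median = 32 - 59 = -27
slope * diff = 0.108 * -27 = -2.916
GE = 5.1 + -2.916
GE = 2.184

2.184


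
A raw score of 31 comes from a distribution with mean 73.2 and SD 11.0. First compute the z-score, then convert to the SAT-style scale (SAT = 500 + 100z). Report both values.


z = (X - mean) / SD = (31 - 73.2) / 11.0
z = -42.2 / 11.0
z = -3.8364
SAT-scale = SAT = 500 + 100z
Carry z at full precision (z = -42.2 / 11.0) into the conversion:
SAT-scale = 500 + 100 * (-42.2 / 11.0) = 500 + -4220 / 11.0
SAT-scale = 500 + -383.6364
SAT-scale = 116.3636

116.3636


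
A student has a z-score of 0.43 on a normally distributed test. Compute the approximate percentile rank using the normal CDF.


CDF(z) = 0.5 * (1 + erf(z/sqrt(2)))
erf(0.3041) = 0.3328
CDF = 0.6664
Percentile rank = 0.6664 * 100 = 66.64

66.64


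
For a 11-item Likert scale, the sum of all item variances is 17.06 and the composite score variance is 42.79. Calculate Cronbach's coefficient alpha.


alpha = (k/(k-1)) * (1 - sum(si^2)/s_total^2)
= (11/10) * (1 - 17.06/42.79)
alpha = 0.6614

0.6614


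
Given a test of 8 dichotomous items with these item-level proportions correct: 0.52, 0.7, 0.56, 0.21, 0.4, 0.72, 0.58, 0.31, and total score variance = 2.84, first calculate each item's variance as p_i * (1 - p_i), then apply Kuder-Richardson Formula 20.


For each item, compute p_i * q_i:
  Item 1: 0.52 * 0.48 = 0.2496
  Item 2: 0.7 * 0.3 = 0.21
  Item 3: 0.56 * 0.44 = 0.2464
  Item 4: 0.21 * 0.79 = 0.1659
  Item 5: 0.4 * 0.6 = 0.24
  Item 6: 0.72 * 0.28 = 0.2016
  Item 7: 0.58 * 0.42 = 0.2436
  Item 8: 0.31 * 0.69 = 0.2139
Sum(p_i * q_i) = 0.2496 + 0.21 + 0.2464 + 0.1659 + 0.24 + 0.2016 + 0.2436 + 0.2139 = 1.771
KR-20 = (k/(k-1)) * (1 - Sum(p_i*q_i) / Var_total)
= (8/7) * (1 - 1.771/2.84)
= 1.1429 * 0.3764
KR-20 = 0.4302

0.4302


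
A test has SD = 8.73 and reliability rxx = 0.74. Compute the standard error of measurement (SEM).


SEM = SD * sqrt(1 - rxx)
SEM = 8.73 * sqrt(1 - 0.74)
SEM = 8.73 * sqrt(0.26) = 8.73 * 0.509902
SEM = 4.4514

4.4514


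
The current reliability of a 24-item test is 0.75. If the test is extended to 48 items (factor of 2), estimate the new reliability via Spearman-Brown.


r_new = (n * rxx) / (1 + (n-1) * rxx)
r_new = (2 * 0.75) / (1 + 1 * 0.75)
r_new = 1.5 / 1.75
r_new = 0.8571

0.8571


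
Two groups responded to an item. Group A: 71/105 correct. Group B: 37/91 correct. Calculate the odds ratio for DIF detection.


Odds_A = 71/34 = 2.0882
Odds_B = 37/54 = 0.6852
OR = Odds_A / Odds_B = 2.0882 / 0.6852
Exactly, OR = (71 * 54) / (34 * 37) = 3834 / 1258
OR = 3.0477

3.0477


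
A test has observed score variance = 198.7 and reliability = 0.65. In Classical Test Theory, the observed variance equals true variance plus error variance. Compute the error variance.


var_true = rxx * var_obs = 0.65 * 198.7 = 129.155
var_error = var_obs - var_true
var_error = 198.7 - 129.155
var_error = 69.545

69.545


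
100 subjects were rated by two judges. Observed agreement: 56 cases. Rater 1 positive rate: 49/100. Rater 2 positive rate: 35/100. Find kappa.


P_o = 56/100 = 0.56
P_e = (49*35 + 51*65) / 10000 = 0.503
kappa = (P_o - P_e) / (1 - P_e)
kappa = (0.56 - 0.503) / (1 - 0.503)
kappa = 0.1147

0.1147


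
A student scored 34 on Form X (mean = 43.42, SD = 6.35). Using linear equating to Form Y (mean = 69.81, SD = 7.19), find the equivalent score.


slope = SD_Y / SD_X = 7.19 / 6.35 ~ 1.1323
intercept = mean_Y - slope * mean_X = 69.81 - (7.19 / 6.35) * 43.42 ~ 20.6463
Y = slope * X + intercept. To avoid rounding drift from the rounded slope/intercept, evaluate the equivalent form Y = mean_Y + SD_Y * (X - mean_X) / SD_X at full precision:
Y = 69.81 + 7.19 * (34 - 43.42) / 6.35
Y = 69.81 - 7.19 * 9.42 / 6.35
Y = 69.81 - 67.7298 / 6.35
Y = 69.81 - 10.6661
Y = 59.1439

59.1439


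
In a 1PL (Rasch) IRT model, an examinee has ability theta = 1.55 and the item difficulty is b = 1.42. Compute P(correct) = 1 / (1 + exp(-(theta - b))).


theta - b = 1.55 - 1.42 = 0.13
exp(-(theta - b)) = exp(-0.13) = 0.8781
P = 1 / (1 + 0.8781)
P = 0.5325

0.5325


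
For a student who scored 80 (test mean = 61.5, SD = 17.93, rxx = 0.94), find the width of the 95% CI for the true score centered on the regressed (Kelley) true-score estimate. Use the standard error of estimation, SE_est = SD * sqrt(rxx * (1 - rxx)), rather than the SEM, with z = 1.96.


True score estimate = 0.94*80 + 0.06*61.5 = 78.89
SE_est = SD * sqrt(rxx * (1 - rxx)) = 17.93 * sqrt(0.94 * 0.06) = 17.93 * sqrt(0.0564) = 4.258139
CI = T_est +/- z * SE_est, so width = 2 * z * SE_est = 2 * 1.96 * 4.258139
Width = 16.6919

16.6919


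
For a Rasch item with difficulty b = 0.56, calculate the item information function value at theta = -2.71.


P = 1/(1+exp(-(-2.71-0.56))) = 0.0366
I = P*(1-P) = 0.0366 * 0.9634
I = 0.0353

0.0353


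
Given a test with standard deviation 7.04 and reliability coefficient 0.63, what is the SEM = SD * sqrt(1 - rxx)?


SEM = SD * sqrt(1 - rxx)
SEM = 7.04 * sqrt(1 - 0.63)
SEM = 7.04 * sqrt(0.37) = 7.04 * 0.608276
SEM = 4.2823

4.2823


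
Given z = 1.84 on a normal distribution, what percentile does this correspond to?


CDF(z) = 0.5 * (1 + erf(z/sqrt(2)))
erf(1.3011) = 0.9342
CDF = 0.9671
Percentile rank = 0.9671 * 100 = 96.71

96.71


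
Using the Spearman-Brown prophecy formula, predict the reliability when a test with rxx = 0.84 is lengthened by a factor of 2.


r_new = (n * rxx) / (1 + (n-1) * rxx)
r_new = (2 * 0.84) / (1 + 1 * 0.84)
r_new = 1.68 / 1.84
r_new = 0.913

0.913


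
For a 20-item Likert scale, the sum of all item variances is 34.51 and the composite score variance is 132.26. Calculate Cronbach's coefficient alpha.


alpha = (k/(k-1)) * (1 - sum(si^2)/s_total^2)
= (20/19) * (1 - 34.51/132.26)
alpha = 0.778

0.778


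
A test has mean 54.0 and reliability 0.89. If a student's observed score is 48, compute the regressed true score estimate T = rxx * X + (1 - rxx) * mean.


T_est = rxx * X + (1 - rxx) * mean
T_est = 0.89 * 48 + 0.11 * 54.0
T_est = 42.72 + 5.94
T_est = 48.66

48.66


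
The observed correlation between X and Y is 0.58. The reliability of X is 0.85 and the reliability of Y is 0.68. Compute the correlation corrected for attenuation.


r_corrected = rxy / sqrt(rxx * ryy)
= 0.58 / sqrt(0.85 * 0.68)
= 0.58 / sqrt(0.578)
= 0.58 / 0.760263
r_corrected = 0.7629

0.7629


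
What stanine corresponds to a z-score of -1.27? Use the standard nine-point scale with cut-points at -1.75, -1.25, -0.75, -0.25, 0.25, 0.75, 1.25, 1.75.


Stanine boundaries: [-1.75, -1.25, -0.75, -0.25, 0.25, 0.75, 1.25, 1.75]
z = -1.27
Check each boundary:
  z >= -1.75 -> could be stanine 2
  z < -1.25
  z < -0.75
  z < -0.25
  z < 0.25
  z < 0.75
  z < 1.25
  z < 1.75
Highest qualifying boundary gives stanine = 2

2


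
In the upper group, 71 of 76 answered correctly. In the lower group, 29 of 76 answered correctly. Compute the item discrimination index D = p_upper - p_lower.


p_upper = 71/76 = 0.9342
p_lower = 29/76 = 0.3816
D = 0.9342 - 0.3816 = 0.5526

0.5526


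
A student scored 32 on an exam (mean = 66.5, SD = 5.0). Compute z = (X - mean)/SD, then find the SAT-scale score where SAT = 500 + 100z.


z = (X - mean) / SD = (32 - 66.5) / 5.0
z = -34.5 / 5.0
z = -6.9
SAT-scale = SAT = 500 + 100z
Carry z at full precision (z = -34.5 / 5.0) into the conversion:
SAT-scale = 500 + 100 * (-34.5 / 5.0) = 500 + -3450 / 5.0
SAT-scale = 500 + -690.0
SAT-scale = -190.0

-190.0


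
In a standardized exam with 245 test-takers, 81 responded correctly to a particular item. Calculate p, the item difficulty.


Item difficulty p = number correct / total examinees
p = 81 / 245
p = 0.3306

0.3306


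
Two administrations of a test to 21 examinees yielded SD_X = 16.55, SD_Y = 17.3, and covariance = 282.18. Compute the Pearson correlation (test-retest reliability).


r = cov(X,Y) / (SD_X * SD_Y)
r = 282.18 / (16.55 * 17.3)
r = 282.18 / 286.315
r = 0.9856

0.9856


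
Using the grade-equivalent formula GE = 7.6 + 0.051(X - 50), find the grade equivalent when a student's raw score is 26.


raw - median = 26 - 50 = -24
slope * diff = 0.051 * -24 = -1.224
GE = 7.6 + -1.224
GE = 6.376

6.376


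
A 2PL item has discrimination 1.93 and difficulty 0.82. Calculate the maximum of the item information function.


For 2PL, max info at theta = b = 0.82
I_max = a^2 / 4 = 1.93^2 / 4
= 3.7249 / 4
I_max = 0.9312

0.9312


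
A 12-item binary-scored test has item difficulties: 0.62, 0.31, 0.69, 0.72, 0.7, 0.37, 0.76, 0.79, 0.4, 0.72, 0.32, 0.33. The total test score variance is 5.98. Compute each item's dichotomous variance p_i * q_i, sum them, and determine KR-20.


For each item, compute p_i * q_i:
  Item 1: 0.62 * 0.38 = 0.2356
  Item 2: 0.31 * 0.69 = 0.2139
  Item 3: 0.69 * 0.31 = 0.2139
  Item 4: 0.72 * 0.28 = 0.2016
  Item 5: 0.7 * 0.3 = 0.21
  Item 6: 0.37 * 0.63 = 0.2331
  Item 7: 0.76 * 0.24 = 0.1824
  Item 8: 0.79 * 0.21 = 0.1659
  Item 9: 0.4 * 0.6 = 0.24
  Item 10: 0.72 * 0.28 = 0.2016
  Item 11: 0.32 * 0.68 = 0.2176
  Item 12: 0.33 * 0.67 = 0.2211
Sum(p_i * q_i) = 0.2356 + 0.2139 + 0.2139 + 0.2016 + 0.21 + 0.2331 + 0.1824 + 0.1659 + 0.24 + 0.2016 + 0.2176 + 0.2211 = 2.5367
KR-20 = (k/(k-1)) * (1 - Sum(p_i*q_i) / Var_total)
= (12/11) * (1 - 2.5367/5.98)
= 1.0909 * 0.5758
KR-20 = 0.6281

0.6281


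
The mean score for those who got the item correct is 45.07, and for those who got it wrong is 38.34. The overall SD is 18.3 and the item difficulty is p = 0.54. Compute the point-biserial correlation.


q = 1 - p = 0.46
rpb = ((M1 - M0) / SD) * sqrt(p * q)
rpb = ((45.07 - 38.34) / 18.3) * sqrt(0.54 * 0.46)
rpb = 0.1833

0.1833


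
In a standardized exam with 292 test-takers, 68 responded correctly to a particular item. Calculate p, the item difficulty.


Item difficulty p = number correct / total examinees
p = 68 / 292
p = 0.2329

0.2329


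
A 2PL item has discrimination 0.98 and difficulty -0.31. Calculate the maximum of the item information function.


For 2PL, max info at theta = b = -0.31
I_max = a^2 / 4 = 0.98^2 / 4
= 0.9604 / 4
I_max = 0.2401

0.2401


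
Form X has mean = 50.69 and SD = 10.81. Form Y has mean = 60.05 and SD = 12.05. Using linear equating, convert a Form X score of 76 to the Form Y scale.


slope = SD_Y / SD_X = 12.05 / 10.81 ~ 1.1147
intercept = mean_Y - slope * mean_X = 60.05 - (12.05 / 10.81) * 50.69 ~ 3.5454
Y = slope * X + intercept. To avoid rounding drift from the rounded slope/intercept, evaluate the equivalent form Y = mean_Y + SD_Y * (X - mean_X) / SD_X at full precision:
Y = 60.05 + 12.05 * (76 - 50.69) / 10.81
Y = 60.05 + 12.05 * 25.31 / 10.81
Y = 60.05 + 304.9855 / 10.81
Y = 60.05 + 28.2133
Y = 88.2633

88.2633


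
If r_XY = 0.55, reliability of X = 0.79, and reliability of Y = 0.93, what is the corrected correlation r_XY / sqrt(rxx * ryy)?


r_corrected = rxy / sqrt(rxx * ryy)
= 0.55 / sqrt(0.79 * 0.93)
= 0.55 / sqrt(0.7347)
= 0.55 / 0.857146
r_corrected = 0.6417

0.6417


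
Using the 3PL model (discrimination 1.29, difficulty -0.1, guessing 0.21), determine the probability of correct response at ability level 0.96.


logit = 1.29*(0.96 - -0.1) = 1.3674
P* = 1/(1 + exp(-1.3674)) = 0.797
P = 0.21 + (1 - 0.21) * 0.797
P = 0.8396

0.8396


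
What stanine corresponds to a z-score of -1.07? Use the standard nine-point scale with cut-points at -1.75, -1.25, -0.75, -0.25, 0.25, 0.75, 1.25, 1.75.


Stanine boundaries: [-1.75, -1.25, -0.75, -0.25, 0.25, 0.75, 1.25, 1.75]
z = -1.07
Check each boundary:
  z >= -1.75 -> could be stanine 2
  z >= -1.25 -> could be stanine 3
  z < -0.75
  z < -0.25
  z < 0.25
  z < 0.75
  z < 1.25
  z < 1.75
Highest qualifying boundary gives stanine = 3

3


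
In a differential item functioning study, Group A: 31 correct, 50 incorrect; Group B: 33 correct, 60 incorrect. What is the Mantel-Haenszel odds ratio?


Odds_A = 31/50 = 0.62
Odds_B = 33/60 = 0.55
OR = Odds_A / Odds_B = 0.62 / 0.55
Exactly, OR = (31 * 60) / (50 * 33) = 1860 / 1650
OR = 1.1273

1.1273


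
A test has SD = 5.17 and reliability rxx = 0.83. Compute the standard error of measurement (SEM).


SEM = SD * sqrt(1 - rxx)
SEM = 5.17 * sqrt(1 - 0.83)
SEM = 5.17 * sqrt(0.17) = 5.17 * 0.412311
SEM = 2.1316

2.1316


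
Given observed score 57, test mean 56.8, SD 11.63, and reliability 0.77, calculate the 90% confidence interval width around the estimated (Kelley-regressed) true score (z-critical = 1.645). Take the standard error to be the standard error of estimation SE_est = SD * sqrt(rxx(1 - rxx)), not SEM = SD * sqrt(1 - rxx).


True score estimate = 0.77*57 + 0.23*56.8 = 56.954
SE_est = SD * sqrt(rxx * (1 - rxx)) = 11.63 * sqrt(0.77 * 0.23) = 11.63 * sqrt(0.1771) = 4.894282
CI = T_est +/- z * SE_est, so width = 2 * z * SE_est = 2 * 1.645 * 4.894282
Width = 16.1022

16.1022


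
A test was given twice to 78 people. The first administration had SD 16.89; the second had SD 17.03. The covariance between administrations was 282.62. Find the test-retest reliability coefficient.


r = cov(X,Y) / (SD_X * SD_Y)
r = 282.62 / (16.89 * 17.03)
r = 282.62 / 287.6367
r = 0.9826

0.9826


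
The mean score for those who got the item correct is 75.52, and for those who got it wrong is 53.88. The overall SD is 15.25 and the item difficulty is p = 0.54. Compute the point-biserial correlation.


q = 1 - p = 0.46
rpb = ((M1 - M0) / SD) * sqrt(p * q)
rpb = ((75.52 - 53.88) / 15.25) * sqrt(0.54 * 0.46)
rpb = 0.7072

0.7072


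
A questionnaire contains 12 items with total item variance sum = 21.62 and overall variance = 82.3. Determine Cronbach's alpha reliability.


alpha = (k/(k-1)) * (1 - sum(si^2)/s_total^2)
= (12/11) * (1 - 21.62/82.3)
alpha = 0.8043

0.8043


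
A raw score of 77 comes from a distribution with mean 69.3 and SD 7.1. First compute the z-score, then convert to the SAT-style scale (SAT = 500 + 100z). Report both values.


z = (X - mean) / SD = (77 - 69.3) / 7.1
z = 7.7 / 7.1
z = 1.0845
SAT-scale = SAT = 500 + 100z
Carry z at full precision (z = 7.7 / 7.1) into the conversion:
SAT-scale = 500 + 100 * (7.7 / 7.1) = 500 + 770 / 7.1
SAT-scale = 500 + 108.4507
SAT-scale = 608.4507

608.4507


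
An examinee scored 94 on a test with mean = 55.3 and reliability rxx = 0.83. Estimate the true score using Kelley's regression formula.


T_est = rxx * X + (1 - rxx) * mean
T_est = 0.83 * 94 + 0.17 * 55.3
T_est = 78.02 + 9.401
T_est = 87.421

87.421


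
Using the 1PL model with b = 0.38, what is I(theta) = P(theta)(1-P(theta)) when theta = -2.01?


P = 1/(1+exp(-(-2.01-0.38))) = 0.0839
I = P*(1-P) = 0.0839 * 0.9161
I = 0.0769

0.0769


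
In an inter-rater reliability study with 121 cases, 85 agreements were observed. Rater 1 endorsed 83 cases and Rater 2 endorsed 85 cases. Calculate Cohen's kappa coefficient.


P_o = 85/121 = 0.702479
P_e = (83*85 + 38*36) / 14641 = 0.575302
kappa = (P_o - P_e) / (1 - P_e)
kappa = (0.702479 - 0.575302) / (1 - 0.575302)
kappa = 0.2995

0.2995


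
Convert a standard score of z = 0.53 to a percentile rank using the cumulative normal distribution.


CDF(z) = 0.5 * (1 + erf(z/sqrt(2)))
erf(0.3748) = 0.4039
CDF = 0.7019
Percentile rank = 0.7019 * 100 = 70.19

70.19


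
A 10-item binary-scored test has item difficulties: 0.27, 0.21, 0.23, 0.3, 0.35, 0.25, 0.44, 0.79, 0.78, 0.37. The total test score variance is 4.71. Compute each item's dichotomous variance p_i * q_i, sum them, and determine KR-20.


For each item, compute p_i * q_i:
  Item 1: 0.27 * 0.73 = 0.1971
  Item 2: 0.21 * 0.79 = 0.1659
  Item 3: 0.23 * 0.77 = 0.1771
  Item 4: 0.3 * 0.7 = 0.21
  Item 5: 0.35 * 0.65 = 0.2275
  Item 6: 0.25 * 0.75 = 0.1875
  Item 7: 0.44 * 0.56 = 0.2464
  Item 8: 0.79 * 0.21 = 0.1659
  Item 9: 0.78 * 0.22 = 0.1716
  Item 10: 0.37 * 0.63 = 0.2331
Sum(p_i * q_i) = 0.1971 + 0.1659 + 0.1771 + 0.21 + 0.2275 + 0.1875 + 0.2464 + 0.1659 + 0.1716 + 0.2331 = 1.9821
KR-20 = (k/(k-1)) * (1 - Sum(p_i*q_i) / Var_total)
= (10/9) * (1 - 1.9821/4.71)
= 1.1111 * 0.5792
KR-20 = 0.6435

0.6435


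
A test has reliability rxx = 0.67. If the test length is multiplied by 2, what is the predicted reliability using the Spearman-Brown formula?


r_new = (n * rxx) / (1 + (n-1) * rxx)
r_new = (2 * 0.67) / (1 + 1 * 0.67)
r_new = 1.34 / 1.67
r_new = 0.8024

0.8024


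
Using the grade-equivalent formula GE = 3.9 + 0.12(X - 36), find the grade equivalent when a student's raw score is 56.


raw - median = 56 - 36 = 20
slope * diff = 0.12 * 20 = 2.4
GE = 3.9 + 2.4
GE = 6.3

6.3


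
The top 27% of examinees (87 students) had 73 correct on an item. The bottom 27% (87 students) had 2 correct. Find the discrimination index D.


p_upper = 73/87 = 0.8391
p_lower = 2/87 = 0.023
D = 0.8391 - 0.023 = 0.8161

0.8161


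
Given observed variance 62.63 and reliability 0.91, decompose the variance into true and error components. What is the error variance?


var_true = rxx * var_obs = 0.91 * 62.63 = 56.9933
var_error = var_obs - var_true
var_error = 62.63 - 56.9933
var_error = 5.6367

5.6367


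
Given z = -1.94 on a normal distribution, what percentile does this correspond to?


CDF(z) = 0.5 * (1 + erf(z/sqrt(2)))
erf(-1.3718) = -0.9476
CDF = 0.0262
Percentile rank = 0.0262 * 100 = 2.62

2.62


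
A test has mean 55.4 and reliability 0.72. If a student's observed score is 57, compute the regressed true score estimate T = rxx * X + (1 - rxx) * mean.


T_est = rxx * X + (1 - rxx) * mean
T_est = 0.72 * 57 + 0.28 * 55.4
T_est = 41.04 + 15.512
T_est = 56.552

56.552


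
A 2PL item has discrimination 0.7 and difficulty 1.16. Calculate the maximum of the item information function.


For 2PL, max info at theta = b = 1.16
I_max = a^2 / 4 = 0.7^2 / 4
= 0.49 / 4
I_max = 0.1225

0.1225


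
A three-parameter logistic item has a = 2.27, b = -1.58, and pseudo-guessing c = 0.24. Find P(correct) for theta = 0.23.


logit = 2.27*(0.23 - -1.58) = 4.1087
P* = 1/(1 + exp(-4.1087)) = 0.9838
P = 0.24 + (1 - 0.24) * 0.9838
P = 0.9877

0.9877


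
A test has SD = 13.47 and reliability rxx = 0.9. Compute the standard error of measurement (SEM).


SEM = SD * sqrt(1 - rxx)
SEM = 13.47 * sqrt(1 - 0.9)
SEM = 13.47 * sqrt(0.1) = 13.47 * 0.316228
SEM = 4.2596

4.2596


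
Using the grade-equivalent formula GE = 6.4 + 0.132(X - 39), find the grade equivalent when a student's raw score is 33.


raw - median = 33 - 39 = -6
slope * diff = 0.132 * -6 = -0.792
GE = 6.4 + -0.792
GE = 5.608

5.608


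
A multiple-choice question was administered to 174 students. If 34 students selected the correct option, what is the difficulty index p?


Item difficulty p = number correct / total examinees
p = 34 / 174
p = 0.1954

0.1954


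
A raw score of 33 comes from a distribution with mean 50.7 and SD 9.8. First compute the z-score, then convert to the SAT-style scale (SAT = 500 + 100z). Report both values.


z = (X - mean) / SD = (33 - 50.7) / 9.8
z = -17.7 / 9.8
z = -1.8061
SAT-scale = SAT = 500 + 100z
Carry z at full precision (z = -17.7 / 9.8) into the conversion:
SAT-scale = 500 + 100 * (-17.7 / 9.8) = 500 + -1770 / 9.8
SAT-scale = 500 + -180.6122
SAT-scale = 319.3878

319.3878


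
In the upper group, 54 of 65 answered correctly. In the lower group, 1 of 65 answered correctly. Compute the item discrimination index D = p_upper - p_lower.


p_upper = 54/65 = 0.8308
p_lower = 1/65 = 0.0154
D = 0.8308 - 0.0154 = 0.8154

0.8154


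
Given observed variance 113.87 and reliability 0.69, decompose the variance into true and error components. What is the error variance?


var_true = rxx * var_obs = 0.69 * 113.87 = 78.5703
var_error = var_obs - var_true
var_error = 113.87 - 78.5703
var_error = 35.2997

35.2997


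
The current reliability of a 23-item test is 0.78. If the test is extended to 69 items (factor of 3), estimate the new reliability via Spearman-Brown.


r_new = (n * rxx) / (1 + (n-1) * rxx)
r_new = (3 * 0.78) / (1 + 2 * 0.78)
r_new = 2.34 / 2.56
r_new = 0.9141

0.9141


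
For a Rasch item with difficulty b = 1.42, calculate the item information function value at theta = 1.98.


P = 1/(1+exp(-(1.98-1.42))) = 0.6365
I = P*(1-P) = 0.6365 * 0.3635
I = 0.2314

0.2314


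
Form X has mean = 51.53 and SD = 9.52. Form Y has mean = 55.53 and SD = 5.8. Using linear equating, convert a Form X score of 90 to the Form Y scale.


slope = SD_Y / SD_X = 5.8 / 9.52 ~ 0.6092
intercept = mean_Y - slope * mean_X = 55.53 - (5.8 / 9.52) * 51.53 ~ 24.1357
Y = slope * X + intercept. To avoid rounding drift from the rounded slope/intercept, evaluate the equivalent form Y = mean_Y + SD_Y * (X - mean_X) / SD_X at full precision:
Y = 55.53 + 5.8 * (90 - 51.53) / 9.52
Y = 55.53 + 5.8 * 38.47 / 9.52
Y = 55.53 + 223.126 / 9.52
Y = 55.53 + 23.4376
Y = 78.9676

78.9676
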